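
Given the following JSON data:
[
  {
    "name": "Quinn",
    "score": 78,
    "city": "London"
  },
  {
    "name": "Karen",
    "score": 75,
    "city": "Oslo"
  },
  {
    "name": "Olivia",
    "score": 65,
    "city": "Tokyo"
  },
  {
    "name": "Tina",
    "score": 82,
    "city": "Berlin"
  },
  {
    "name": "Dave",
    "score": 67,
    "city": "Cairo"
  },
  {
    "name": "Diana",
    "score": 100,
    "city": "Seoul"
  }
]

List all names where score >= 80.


Filtering records where score >= 80:
  Quinn (score=78) -> no
  Karen (score=75) -> no
  Olivia (score=65) -> no
  Tina (score=82) -> YES
  Dave (score=67) -> no
  Diana (score=100) -> YES


ANSWER: Tina, Diana


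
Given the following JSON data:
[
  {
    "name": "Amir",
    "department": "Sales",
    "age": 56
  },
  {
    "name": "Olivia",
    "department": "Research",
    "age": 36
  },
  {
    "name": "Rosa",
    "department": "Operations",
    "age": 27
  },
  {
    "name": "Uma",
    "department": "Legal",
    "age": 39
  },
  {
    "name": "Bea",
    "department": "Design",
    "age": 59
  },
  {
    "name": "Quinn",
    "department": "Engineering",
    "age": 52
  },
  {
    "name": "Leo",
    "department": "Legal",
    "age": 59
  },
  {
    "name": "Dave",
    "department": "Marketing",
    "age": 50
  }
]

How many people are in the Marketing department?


Scanning records for department = Marketing
  Record 7: Dave
Count: 1

ANSWER: 1


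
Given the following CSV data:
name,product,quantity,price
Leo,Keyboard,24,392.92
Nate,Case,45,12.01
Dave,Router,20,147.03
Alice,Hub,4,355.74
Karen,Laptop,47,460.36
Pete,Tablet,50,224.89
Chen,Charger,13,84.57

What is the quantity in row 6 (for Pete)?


Row 6: Pete
Column 'quantity' = 50

ANSWER: 50


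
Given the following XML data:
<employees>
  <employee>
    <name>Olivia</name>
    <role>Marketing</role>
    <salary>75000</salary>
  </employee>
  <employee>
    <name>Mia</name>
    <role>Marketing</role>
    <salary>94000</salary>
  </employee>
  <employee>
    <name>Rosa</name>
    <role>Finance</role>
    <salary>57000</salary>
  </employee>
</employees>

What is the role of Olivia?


Searching for <employee> with <name>Olivia</name>
Found at position 1
<role>Marketing</role>

ANSWER: Marketing


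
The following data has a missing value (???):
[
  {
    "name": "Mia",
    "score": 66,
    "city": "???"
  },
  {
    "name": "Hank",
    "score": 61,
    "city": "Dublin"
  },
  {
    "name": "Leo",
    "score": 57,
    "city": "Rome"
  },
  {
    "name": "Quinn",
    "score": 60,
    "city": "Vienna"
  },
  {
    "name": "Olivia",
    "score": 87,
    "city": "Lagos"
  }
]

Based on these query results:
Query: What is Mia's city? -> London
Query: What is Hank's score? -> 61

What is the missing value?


The missing value is Mia's city
From query: Mia's city = London

ANSWER: London


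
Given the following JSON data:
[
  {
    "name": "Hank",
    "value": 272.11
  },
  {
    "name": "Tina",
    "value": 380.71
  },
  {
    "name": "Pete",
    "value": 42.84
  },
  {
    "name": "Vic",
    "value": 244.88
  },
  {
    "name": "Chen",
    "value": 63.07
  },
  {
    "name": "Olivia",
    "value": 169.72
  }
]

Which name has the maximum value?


Comparing values:
  Hank: 272.11
  Tina: 380.71
  Pete: 42.84
  Vic: 244.88
  Chen: 63.07
  Olivia: 169.72
Maximum: Tina (380.71)

ANSWER: Tina


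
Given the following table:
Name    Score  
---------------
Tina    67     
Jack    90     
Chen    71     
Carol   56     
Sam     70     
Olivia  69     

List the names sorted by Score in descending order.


Sorting by Score (descending):
  Jack: 90
  Chen: 71
  Sam: 70
  Olivia: 69
  Tina: 67
  Carol: 56


ANSWER: Jack, Chen, Sam, Olivia, Tina, Carol


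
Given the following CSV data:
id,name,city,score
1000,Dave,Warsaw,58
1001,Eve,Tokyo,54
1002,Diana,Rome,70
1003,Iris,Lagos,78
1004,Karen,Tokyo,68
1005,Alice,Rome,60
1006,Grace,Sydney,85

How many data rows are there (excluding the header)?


Counting rows (excluding header):
Header: id,name,city,score
Data rows: 7

ANSWER: 7


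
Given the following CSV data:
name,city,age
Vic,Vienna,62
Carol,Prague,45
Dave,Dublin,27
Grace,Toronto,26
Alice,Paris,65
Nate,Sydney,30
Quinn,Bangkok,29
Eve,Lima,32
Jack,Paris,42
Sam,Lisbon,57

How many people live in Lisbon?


Scanning city column for 'Lisbon':
  Row 10: Sam -> MATCH
Total matches: 1

ANSWER: 1


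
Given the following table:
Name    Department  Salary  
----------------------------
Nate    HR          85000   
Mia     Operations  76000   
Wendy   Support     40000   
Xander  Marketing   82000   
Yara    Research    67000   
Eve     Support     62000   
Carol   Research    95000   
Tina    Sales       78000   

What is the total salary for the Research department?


Research department members:
  Yara: 67000
  Carol: 95000
Total = 67000 + 95000 = 162000

ANSWER: 162000


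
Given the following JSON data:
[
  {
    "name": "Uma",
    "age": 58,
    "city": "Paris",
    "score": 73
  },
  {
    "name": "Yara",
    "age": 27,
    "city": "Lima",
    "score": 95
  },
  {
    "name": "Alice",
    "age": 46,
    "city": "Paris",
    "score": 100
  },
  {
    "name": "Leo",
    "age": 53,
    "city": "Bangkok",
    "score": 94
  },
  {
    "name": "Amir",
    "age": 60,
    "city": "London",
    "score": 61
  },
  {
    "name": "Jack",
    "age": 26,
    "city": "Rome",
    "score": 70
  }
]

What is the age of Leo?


Looking up record where name = Leo
Record index: 3
Field 'age' = 53

ANSWER: 53


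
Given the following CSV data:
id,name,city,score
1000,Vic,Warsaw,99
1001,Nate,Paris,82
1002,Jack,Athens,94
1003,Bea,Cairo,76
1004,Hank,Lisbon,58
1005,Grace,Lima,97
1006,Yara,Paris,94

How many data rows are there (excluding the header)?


Counting rows (excluding header):
Header: id,name,city,score
Data rows: 7

ANSWER: 7


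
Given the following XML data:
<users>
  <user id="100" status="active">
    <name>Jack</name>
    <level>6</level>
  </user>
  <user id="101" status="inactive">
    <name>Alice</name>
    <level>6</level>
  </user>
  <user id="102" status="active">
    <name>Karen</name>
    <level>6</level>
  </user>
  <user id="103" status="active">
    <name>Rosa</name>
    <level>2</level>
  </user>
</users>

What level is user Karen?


Finding user: Karen
<level>6</level>

ANSWER: 6


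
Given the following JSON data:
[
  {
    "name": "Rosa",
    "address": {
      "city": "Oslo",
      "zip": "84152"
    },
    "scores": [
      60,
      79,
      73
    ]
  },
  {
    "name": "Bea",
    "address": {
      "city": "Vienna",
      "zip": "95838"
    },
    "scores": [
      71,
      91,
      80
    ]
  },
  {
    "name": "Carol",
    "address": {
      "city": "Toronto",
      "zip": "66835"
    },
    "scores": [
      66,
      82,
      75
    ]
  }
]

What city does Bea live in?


Path: records[1].address.city
Value: Vienna

ANSWER: Vienna


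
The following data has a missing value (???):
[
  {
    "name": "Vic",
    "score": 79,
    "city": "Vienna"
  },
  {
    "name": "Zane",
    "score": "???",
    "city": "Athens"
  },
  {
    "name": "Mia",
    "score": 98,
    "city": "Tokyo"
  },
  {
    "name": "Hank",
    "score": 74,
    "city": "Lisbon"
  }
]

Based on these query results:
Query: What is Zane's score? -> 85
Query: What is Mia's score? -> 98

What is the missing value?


The missing value is Zane's score
From query: Zane's score = 85

ANSWER: 85


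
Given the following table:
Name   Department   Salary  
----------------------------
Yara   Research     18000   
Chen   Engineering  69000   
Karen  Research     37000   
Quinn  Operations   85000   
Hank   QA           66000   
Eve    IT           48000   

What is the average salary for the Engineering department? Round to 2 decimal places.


Engineering department members:
  Chen: 69000
Sum = 69000
Count = 1
Average = 69000 / 1 = 69000.00

ANSWER: 69000.00


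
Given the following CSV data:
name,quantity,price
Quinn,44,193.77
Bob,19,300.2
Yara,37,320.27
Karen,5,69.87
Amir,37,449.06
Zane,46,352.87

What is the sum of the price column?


Values in 'price' column:
  Row 1: 193.77
  Row 2: 300.2
  Row 3: 320.27
  Row 4: 69.87
  Row 5: 449.06
  Row 6: 352.87
Sum = 193.77 + 300.2 + 320.27 + 69.87 + 449.06 + 352.87 = 1686.04

ANSWER: 1686.04


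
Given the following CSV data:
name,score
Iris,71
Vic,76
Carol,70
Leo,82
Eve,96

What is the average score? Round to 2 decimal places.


Scores: 71, 76, 70, 82, 96
Sum = 395
Count = 5
Average = 395 / 5 = 79.00

ANSWER: 79.00


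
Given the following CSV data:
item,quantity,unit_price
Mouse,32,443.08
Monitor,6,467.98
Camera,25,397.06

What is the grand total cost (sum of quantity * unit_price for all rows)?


Computing row totals:
  Mouse: 32 * 443.08 = 14178.56
  Monitor: 6 * 467.98 = 2807.88
  Camera: 25 * 397.06 = 9926.5
Grand total = 14178.56 + 2807.88 + 9926.5 = 26912.94

ANSWER: 26912.94


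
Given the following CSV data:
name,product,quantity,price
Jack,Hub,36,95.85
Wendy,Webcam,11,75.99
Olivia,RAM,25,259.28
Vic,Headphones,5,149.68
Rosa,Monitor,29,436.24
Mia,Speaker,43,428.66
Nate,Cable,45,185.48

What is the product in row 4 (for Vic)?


Row 4: Vic
Column 'product' = Headphones

ANSWER: Headphones


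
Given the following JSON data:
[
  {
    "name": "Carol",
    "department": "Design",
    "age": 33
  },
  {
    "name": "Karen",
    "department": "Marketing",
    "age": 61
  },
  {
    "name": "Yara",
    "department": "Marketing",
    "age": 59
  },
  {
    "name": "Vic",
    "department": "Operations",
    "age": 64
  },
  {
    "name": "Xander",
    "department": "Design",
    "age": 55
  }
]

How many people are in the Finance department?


Scanning records for department = Finance
  No matches found
Count: 0

ANSWER: 0


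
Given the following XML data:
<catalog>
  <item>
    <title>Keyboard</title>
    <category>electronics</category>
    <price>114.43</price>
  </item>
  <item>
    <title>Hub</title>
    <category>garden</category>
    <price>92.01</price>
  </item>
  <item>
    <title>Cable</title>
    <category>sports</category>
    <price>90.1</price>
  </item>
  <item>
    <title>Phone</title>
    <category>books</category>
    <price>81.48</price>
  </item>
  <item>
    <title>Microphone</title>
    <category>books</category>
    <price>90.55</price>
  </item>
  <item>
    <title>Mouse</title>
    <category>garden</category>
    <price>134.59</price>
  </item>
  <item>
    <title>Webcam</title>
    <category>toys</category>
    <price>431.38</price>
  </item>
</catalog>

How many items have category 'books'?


Scanning <item> elements for <category>books</category>:
  Item 4: Phone -> MATCH
  Item 5: Microphone -> MATCH
Count: 2

ANSWER: 2


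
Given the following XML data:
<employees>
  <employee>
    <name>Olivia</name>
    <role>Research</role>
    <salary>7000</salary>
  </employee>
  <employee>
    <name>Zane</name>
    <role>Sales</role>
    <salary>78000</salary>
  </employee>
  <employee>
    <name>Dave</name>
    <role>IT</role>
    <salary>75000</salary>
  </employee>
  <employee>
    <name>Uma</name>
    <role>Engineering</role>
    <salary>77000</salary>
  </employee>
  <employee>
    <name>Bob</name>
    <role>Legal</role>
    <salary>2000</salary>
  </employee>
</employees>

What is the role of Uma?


Searching for <employee> with <name>Uma</name>
Found at position 4
<role>Engineering</role>

ANSWER: Engineering


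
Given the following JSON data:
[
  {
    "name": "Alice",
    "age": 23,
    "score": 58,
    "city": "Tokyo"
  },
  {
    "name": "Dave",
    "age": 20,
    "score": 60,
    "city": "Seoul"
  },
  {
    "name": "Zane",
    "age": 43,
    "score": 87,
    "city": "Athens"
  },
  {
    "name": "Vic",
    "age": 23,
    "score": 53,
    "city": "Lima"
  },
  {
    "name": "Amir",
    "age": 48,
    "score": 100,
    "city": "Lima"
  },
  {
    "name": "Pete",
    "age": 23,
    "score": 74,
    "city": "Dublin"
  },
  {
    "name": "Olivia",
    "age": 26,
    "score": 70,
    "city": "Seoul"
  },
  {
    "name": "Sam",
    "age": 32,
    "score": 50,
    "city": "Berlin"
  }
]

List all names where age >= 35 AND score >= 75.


Checking both conditions:
  Alice (age=23, score=58) -> no
  Dave (age=20, score=60) -> no
  Zane (age=43, score=87) -> YES
  Vic (age=23, score=53) -> no
  Amir (age=48, score=100) -> YES
  Pete (age=23, score=74) -> no
  Olivia (age=26, score=70) -> no
  Sam (age=32, score=50) -> no


ANSWER: Zane, Amir


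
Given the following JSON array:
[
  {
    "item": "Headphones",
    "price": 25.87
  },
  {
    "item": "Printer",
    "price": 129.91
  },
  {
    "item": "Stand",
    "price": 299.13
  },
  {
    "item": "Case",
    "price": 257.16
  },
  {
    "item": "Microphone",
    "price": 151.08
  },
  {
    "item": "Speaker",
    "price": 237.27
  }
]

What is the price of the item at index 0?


Array index 0 -> Headphones
price = 25.87

ANSWER: 25.87


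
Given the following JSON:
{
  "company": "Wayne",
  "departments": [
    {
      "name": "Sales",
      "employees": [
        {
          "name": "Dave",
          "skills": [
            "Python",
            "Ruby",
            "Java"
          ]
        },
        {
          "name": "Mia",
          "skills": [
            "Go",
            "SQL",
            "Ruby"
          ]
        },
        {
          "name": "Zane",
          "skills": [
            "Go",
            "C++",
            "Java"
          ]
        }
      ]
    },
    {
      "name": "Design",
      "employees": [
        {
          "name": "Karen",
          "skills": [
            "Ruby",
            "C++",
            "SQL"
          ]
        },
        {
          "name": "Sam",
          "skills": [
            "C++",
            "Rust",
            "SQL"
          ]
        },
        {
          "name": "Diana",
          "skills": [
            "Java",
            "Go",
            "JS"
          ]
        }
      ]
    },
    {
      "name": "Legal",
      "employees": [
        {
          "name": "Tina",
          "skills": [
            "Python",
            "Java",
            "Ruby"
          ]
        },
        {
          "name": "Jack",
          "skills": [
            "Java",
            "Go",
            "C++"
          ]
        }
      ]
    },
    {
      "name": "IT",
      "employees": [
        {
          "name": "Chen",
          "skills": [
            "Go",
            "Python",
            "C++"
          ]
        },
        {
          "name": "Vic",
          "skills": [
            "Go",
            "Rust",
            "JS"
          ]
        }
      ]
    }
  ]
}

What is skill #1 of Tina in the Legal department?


Path: departments[2].employees[0].skills[0]
Value: Python

ANSWER: Python


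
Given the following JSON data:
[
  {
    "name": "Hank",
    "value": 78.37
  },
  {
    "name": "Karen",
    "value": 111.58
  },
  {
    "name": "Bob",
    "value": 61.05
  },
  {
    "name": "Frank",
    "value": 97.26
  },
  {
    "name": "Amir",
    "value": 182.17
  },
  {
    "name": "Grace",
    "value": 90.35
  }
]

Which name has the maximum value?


Comparing values:
  Hank: 78.37
  Karen: 111.58
  Bob: 61.05
  Frank: 97.26
  Amir: 182.17
  Grace: 90.35
Maximum: Amir (182.17)

ANSWER: Amir


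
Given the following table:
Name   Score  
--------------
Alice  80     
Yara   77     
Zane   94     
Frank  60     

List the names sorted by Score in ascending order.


Sorting by Score (ascending):
  Frank: 60
  Yara: 77
  Alice: 80
  Zane: 94


ANSWER: Frank, Yara, Alice, Zane


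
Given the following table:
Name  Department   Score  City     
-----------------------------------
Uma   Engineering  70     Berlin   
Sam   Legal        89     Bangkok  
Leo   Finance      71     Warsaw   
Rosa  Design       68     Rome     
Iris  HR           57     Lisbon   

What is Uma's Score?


Row 1: Uma
Score = 70

ANSWER: 70


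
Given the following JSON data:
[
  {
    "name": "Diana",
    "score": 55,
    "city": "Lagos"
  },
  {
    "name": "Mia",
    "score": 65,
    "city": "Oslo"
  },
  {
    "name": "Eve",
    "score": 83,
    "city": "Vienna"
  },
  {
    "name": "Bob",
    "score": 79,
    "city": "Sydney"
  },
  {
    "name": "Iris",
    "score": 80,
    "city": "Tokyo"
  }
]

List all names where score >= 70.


Filtering records where score >= 70:
  Diana (score=55) -> no
  Mia (score=65) -> no
  Eve (score=83) -> YES
  Bob (score=79) -> YES
  Iris (score=80) -> YES


ANSWER: Eve, Bob, Iris


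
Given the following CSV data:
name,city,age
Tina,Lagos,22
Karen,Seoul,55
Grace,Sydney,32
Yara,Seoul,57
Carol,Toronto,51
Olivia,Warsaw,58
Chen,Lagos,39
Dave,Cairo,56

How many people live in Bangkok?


Scanning city column for 'Bangkok':
Total matches: 0

ANSWER: 0


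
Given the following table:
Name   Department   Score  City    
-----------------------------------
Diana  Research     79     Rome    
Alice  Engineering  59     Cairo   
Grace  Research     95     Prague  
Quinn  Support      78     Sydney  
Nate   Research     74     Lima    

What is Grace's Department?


Row 3: Grace
Department = Research

ANSWER: Research


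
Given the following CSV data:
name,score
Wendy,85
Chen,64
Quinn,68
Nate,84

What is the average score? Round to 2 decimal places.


Scores: 85, 64, 68, 84
Sum = 301
Count = 4
Average = 301 / 4 = 75.25

ANSWER: 75.25


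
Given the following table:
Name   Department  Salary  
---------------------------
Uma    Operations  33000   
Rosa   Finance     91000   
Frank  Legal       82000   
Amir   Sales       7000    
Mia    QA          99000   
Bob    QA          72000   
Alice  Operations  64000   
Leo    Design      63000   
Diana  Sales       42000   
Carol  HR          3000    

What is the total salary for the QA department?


QA department members:
  Mia: 99000
  Bob: 72000
Total = 99000 + 72000 = 171000

ANSWER: 171000


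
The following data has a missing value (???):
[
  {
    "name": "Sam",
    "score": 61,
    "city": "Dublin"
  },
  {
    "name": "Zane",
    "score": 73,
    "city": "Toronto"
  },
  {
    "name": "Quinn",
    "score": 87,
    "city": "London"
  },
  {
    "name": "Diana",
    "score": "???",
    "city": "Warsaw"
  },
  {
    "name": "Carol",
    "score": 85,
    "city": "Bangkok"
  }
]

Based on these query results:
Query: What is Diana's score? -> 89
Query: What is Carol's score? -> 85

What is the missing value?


The missing value is Diana's score
From query: Diana's score = 89

ANSWER: 89


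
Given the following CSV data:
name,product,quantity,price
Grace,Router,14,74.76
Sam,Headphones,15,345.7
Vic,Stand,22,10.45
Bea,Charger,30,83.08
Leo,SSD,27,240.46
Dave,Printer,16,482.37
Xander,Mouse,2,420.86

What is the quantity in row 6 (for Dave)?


Row 6: Dave
Column 'quantity' = 16

ANSWER: 16


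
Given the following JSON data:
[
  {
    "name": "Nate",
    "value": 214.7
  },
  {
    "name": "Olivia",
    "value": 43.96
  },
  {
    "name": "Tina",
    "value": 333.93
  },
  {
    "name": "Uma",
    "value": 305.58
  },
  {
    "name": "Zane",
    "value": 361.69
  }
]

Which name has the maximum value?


Comparing values:
  Nate: 214.7
  Olivia: 43.96
  Tina: 333.93
  Uma: 305.58
  Zane: 361.69
Maximum: Zane (361.69)

ANSWER: Zane


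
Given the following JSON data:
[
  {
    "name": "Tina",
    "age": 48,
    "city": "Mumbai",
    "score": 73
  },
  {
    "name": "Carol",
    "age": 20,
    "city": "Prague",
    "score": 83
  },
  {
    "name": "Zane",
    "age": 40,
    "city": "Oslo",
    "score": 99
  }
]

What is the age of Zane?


Looking up record where name = Zane
Record index: 2
Field 'age' = 40

ANSWER: 40


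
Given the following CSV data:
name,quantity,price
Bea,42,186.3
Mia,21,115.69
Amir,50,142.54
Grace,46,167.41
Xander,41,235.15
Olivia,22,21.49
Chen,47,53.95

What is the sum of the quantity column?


Values in 'quantity' column:
  Row 1: 42
  Row 2: 21
  Row 3: 50
  Row 4: 46
  Row 5: 41
  Row 6: 22
  Row 7: 47
Sum = 42 + 21 + 50 + 46 + 41 + 22 + 47 = 269

ANSWER: 269


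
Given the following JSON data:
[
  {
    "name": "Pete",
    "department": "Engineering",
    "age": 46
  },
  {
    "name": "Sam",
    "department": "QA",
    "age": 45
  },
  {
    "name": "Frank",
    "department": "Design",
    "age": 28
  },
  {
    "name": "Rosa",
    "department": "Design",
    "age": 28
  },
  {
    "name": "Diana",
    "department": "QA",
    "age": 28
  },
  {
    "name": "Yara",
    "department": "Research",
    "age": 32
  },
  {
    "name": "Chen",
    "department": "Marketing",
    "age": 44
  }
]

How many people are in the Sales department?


Scanning records for department = Sales
  No matches found
Count: 0

ANSWER: 0


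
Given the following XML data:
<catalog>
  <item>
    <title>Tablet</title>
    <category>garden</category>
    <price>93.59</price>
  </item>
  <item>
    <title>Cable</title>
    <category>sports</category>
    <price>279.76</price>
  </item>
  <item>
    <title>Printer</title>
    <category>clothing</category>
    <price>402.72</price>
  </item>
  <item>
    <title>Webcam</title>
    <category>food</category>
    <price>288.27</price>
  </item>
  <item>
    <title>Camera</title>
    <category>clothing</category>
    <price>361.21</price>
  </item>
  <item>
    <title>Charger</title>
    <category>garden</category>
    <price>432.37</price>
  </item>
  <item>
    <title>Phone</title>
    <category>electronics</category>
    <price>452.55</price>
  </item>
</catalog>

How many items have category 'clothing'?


Scanning <item> elements for <category>clothing</category>:
  Item 3: Printer -> MATCH
  Item 5: Camera -> MATCH
Count: 2

ANSWER: 2


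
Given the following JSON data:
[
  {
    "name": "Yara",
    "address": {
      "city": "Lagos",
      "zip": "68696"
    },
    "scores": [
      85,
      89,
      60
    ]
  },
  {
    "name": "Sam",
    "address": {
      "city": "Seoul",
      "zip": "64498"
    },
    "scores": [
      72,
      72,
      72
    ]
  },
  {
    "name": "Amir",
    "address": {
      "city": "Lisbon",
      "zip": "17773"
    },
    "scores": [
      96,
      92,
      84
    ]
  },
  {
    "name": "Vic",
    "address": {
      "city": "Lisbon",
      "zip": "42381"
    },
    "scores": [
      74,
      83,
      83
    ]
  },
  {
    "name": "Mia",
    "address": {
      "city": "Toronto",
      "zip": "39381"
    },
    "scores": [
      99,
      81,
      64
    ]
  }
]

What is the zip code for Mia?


Path: records[4].address.zip
Value: 39381

ANSWER: 39381


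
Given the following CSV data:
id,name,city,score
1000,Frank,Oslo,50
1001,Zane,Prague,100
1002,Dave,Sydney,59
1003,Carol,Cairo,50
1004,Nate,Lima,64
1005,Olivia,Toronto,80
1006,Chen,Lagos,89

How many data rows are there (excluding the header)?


Counting rows (excluding header):
Header: id,name,city,score
Data rows: 7

ANSWER: 7


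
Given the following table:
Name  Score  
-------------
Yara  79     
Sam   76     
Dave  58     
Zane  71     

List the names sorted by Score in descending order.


Sorting by Score (descending):
  Yara: 79
  Sam: 76
  Zane: 71
  Dave: 58


ANSWER: Yara, Sam, Zane, Dave


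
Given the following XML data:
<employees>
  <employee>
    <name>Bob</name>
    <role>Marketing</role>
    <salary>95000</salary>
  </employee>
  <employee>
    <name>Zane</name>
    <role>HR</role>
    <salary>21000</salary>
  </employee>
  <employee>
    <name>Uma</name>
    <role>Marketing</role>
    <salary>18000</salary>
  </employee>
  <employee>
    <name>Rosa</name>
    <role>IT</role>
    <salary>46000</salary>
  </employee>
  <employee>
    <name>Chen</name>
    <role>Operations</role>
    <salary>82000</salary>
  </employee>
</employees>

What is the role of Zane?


Searching for <employee> with <name>Zane</name>
Found at position 2
<role>HR</role>

ANSWER: HR


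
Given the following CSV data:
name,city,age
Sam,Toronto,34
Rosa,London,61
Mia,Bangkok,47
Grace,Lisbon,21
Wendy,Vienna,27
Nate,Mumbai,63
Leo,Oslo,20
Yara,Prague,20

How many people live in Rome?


Scanning city column for 'Rome':
Total matches: 0

ANSWER: 0


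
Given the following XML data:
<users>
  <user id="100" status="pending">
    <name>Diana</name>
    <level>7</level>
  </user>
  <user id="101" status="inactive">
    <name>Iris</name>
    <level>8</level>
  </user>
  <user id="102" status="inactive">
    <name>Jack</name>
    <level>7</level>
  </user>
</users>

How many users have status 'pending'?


Counting users with status='pending':
  Diana (id=100) -> MATCH
Count: 1

ANSWER: 1


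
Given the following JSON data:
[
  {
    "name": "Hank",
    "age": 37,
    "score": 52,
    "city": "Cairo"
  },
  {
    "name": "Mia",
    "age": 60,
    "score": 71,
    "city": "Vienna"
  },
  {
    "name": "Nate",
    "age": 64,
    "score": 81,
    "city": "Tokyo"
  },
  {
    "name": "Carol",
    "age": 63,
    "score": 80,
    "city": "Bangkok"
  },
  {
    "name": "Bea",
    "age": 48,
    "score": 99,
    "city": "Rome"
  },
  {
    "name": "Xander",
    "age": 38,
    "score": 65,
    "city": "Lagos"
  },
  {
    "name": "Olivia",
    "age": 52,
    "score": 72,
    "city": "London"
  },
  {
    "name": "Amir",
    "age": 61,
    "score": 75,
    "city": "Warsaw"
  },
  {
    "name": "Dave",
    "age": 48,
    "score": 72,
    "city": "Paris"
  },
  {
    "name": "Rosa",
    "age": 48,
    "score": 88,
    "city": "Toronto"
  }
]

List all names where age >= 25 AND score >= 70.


Checking both conditions:
  Hank (age=37, score=52) -> no
  Mia (age=60, score=71) -> YES
  Nate (age=64, score=81) -> YES
  Carol (age=63, score=80) -> YES
  Bea (age=48, score=99) -> YES
  Xander (age=38, score=65) -> no
  Olivia (age=52, score=72) -> YES
  Amir (age=61, score=75) -> YES
  Dave (age=48, score=72) -> YES
  Rosa (age=48, score=88) -> YES


ANSWER: Mia, Nate, Carol, Bea, Olivia, Amir, Dave, Rosa


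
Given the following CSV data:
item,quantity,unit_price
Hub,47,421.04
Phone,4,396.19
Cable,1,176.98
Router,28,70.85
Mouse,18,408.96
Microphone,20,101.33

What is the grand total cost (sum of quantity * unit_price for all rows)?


Computing row totals:
  Hub: 47 * 421.04 = 19788.88
  Phone: 4 * 396.19 = 1584.76
  Cable: 1 * 176.98 = 176.98
  Router: 28 * 70.85 = 1983.8
  Mouse: 18 * 408.96 = 7361.28
  Microphone: 20 * 101.33 = 2026.6
Grand total = 19788.88 + 1584.76 + 176.98 + 1983.8 + 7361.28 + 2026.6 = 32922.3

ANSWER: 32922.3


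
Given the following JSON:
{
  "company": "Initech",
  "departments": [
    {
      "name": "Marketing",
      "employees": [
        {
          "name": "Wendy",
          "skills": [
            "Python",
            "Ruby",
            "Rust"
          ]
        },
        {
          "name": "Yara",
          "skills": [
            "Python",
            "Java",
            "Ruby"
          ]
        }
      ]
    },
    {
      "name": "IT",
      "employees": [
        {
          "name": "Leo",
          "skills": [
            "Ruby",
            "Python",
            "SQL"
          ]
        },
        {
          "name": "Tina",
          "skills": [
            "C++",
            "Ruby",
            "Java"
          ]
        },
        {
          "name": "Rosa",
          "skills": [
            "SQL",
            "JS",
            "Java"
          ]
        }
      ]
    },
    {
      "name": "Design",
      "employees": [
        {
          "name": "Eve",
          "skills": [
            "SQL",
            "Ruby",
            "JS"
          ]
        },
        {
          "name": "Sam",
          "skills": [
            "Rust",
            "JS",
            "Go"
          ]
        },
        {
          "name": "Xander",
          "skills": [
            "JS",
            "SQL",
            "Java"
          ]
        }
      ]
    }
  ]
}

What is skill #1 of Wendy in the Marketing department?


Path: departments[0].employees[0].skills[0]
Value: Python

ANSWER: Python


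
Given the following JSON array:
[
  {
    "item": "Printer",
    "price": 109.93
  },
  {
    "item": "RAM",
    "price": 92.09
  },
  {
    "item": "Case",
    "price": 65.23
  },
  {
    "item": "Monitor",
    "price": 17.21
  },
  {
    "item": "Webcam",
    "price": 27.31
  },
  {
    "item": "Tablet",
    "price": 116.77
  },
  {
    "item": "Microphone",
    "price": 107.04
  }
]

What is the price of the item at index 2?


Array index 2 -> Case
price = 65.23

ANSWER: 65.23


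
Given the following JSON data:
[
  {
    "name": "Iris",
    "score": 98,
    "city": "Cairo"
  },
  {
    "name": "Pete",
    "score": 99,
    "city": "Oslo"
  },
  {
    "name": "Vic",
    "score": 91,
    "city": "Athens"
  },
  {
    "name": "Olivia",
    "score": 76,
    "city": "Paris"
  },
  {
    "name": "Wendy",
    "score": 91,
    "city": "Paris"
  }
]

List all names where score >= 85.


Filtering records where score >= 85:
  Iris (score=98) -> YES
  Pete (score=99) -> YES
  Vic (score=91) -> YES
  Olivia (score=76) -> no
  Wendy (score=91) -> YES


ANSWER: Iris, Pete, Vic, Wendy


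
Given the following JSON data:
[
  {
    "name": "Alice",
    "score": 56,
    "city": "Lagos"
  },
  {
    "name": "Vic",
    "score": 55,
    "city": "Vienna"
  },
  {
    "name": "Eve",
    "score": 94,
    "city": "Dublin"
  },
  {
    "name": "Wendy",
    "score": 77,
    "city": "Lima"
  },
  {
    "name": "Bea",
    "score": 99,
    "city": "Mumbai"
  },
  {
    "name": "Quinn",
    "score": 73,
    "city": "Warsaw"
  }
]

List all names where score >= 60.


Filtering records where score >= 60:
  Alice (score=56) -> no
  Vic (score=55) -> no
  Eve (score=94) -> YES
  Wendy (score=77) -> YES
  Bea (score=99) -> YES
  Quinn (score=73) -> YES


ANSWER: Eve, Wendy, Bea, Quinn


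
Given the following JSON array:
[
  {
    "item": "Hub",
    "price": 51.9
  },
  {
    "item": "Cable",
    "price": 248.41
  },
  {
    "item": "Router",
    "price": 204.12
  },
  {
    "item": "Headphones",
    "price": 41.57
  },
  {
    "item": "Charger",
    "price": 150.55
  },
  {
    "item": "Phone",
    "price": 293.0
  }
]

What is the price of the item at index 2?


Array index 2 -> Router
price = 204.12

ANSWER: 204.12


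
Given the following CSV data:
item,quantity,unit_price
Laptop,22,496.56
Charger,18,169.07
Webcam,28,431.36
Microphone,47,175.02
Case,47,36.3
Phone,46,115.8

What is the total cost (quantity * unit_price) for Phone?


Row: Phone
quantity = 46
unit_price = 115.8
total = 46 * 115.8 = 5326.8

ANSWER: 5326.8


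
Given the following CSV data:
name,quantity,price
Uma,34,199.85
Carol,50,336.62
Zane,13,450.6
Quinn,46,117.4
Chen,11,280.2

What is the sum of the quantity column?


Values in 'quantity' column:
  Row 1: 34
  Row 2: 50
  Row 3: 13
  Row 4: 46
  Row 5: 11
Sum = 34 + 50 + 13 + 46 + 11 = 154

ANSWER: 154


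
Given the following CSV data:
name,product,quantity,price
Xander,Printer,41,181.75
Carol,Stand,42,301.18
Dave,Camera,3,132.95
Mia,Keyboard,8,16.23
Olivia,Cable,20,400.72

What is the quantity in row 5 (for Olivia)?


Row 5: Olivia
Column 'quantity' = 20

ANSWER: 20


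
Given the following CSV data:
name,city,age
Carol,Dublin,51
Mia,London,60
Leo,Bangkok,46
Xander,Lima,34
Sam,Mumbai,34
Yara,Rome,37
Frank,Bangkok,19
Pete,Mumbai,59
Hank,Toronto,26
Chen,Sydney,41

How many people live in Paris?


Scanning city column for 'Paris':
Total matches: 0

ANSWER: 0


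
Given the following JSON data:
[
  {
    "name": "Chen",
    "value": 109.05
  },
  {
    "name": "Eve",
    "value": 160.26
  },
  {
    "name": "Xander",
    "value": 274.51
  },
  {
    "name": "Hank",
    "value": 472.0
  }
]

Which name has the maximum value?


Comparing values:
  Chen: 109.05
  Eve: 160.26
  Xander: 274.51
  Hank: 472.0
Maximum: Hank (472.0)

ANSWER: Hank


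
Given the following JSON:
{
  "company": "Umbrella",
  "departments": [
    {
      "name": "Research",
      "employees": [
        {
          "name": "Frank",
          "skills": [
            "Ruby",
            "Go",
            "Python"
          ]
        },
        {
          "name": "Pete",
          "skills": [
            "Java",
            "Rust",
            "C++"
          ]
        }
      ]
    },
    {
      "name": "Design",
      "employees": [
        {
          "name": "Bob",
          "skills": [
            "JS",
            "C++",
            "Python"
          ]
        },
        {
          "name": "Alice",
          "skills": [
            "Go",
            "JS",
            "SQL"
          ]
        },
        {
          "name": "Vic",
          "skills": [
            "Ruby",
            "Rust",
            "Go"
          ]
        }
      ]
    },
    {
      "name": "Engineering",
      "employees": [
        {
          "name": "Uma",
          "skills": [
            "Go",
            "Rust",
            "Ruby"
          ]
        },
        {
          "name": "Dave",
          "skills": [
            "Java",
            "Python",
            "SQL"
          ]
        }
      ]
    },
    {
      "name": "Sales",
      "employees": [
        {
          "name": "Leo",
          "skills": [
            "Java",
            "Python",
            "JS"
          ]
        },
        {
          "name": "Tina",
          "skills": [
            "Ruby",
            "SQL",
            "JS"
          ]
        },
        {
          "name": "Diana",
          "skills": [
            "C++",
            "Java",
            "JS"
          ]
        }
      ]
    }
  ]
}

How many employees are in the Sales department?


Path: departments[3].employees
Count: 3

ANSWER: 3


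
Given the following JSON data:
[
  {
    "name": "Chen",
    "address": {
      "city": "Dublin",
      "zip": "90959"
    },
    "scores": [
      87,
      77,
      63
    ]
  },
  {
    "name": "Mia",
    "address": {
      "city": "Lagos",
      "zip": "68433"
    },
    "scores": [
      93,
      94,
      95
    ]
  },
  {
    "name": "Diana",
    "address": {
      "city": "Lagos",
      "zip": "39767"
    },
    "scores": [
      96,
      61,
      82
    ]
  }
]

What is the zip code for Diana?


Path: records[2].address.zip
Value: 39767

ANSWER: 39767


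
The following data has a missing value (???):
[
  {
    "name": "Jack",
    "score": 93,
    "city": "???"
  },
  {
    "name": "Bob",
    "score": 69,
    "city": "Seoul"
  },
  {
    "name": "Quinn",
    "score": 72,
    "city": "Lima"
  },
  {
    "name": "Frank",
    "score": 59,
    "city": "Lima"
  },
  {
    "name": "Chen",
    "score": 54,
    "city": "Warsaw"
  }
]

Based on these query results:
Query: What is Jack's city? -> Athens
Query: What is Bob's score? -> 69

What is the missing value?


The missing value is Jack's city
From query: Jack's city = Athens

ANSWER: Athens


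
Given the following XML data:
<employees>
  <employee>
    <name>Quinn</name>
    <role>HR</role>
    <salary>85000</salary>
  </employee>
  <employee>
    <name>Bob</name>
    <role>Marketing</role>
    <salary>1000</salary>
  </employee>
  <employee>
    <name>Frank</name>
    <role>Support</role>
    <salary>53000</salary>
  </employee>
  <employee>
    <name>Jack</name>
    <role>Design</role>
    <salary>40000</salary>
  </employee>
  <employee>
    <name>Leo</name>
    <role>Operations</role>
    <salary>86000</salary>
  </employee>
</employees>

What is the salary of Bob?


Searching for <employee> with <name>Bob</name>
Found at position 2
<salary>1000</salary>

ANSWER: 1000


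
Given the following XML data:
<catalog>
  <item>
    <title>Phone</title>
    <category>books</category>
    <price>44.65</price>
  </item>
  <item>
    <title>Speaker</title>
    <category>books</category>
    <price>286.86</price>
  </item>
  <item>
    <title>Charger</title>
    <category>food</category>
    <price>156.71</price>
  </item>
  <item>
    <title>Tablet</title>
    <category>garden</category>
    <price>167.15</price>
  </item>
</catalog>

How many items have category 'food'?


Scanning <item> elements for <category>food</category>:
  Item 3: Charger -> MATCH
Count: 1

ANSWER: 1


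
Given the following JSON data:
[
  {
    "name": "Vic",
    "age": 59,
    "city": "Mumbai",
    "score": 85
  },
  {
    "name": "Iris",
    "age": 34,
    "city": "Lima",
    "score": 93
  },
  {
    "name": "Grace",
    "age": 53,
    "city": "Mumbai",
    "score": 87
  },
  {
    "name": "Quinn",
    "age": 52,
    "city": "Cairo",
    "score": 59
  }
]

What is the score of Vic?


Looking up record where name = Vic
Record index: 0
Field 'score' = 85

ANSWER: 85


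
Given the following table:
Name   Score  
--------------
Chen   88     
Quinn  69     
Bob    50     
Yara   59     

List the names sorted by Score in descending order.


Sorting by Score (descending):
  Chen: 88
  Quinn: 69
  Yara: 59
  Bob: 50


ANSWER: Chen, Quinn, Yara, Bob


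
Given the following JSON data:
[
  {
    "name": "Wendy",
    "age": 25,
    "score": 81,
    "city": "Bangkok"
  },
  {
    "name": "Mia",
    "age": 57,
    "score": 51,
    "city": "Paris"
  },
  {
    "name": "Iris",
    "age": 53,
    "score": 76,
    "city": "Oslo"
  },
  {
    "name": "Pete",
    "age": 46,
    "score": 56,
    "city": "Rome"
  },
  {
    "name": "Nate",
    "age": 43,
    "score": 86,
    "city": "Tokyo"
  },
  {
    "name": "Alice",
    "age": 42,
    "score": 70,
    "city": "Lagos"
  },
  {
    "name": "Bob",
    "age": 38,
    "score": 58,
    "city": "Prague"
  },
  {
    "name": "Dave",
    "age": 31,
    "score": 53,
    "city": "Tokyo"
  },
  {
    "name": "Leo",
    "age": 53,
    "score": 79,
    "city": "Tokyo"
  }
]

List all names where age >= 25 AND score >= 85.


Checking both conditions:
  Wendy (age=25, score=81) -> no
  Mia (age=57, score=51) -> no
  Iris (age=53, score=76) -> no
  Pete (age=46, score=56) -> no
  Nate (age=43, score=86) -> YES
  Alice (age=42, score=70) -> no
  Bob (age=38, score=58) -> no
  Dave (age=31, score=53) -> no
  Leo (age=53, score=79) -> no


ANSWER: Nate


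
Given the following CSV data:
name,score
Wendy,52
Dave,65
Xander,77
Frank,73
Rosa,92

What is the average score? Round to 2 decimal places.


Scores: 52, 65, 77, 73, 92
Sum = 359
Count = 5
Average = 359 / 5 = 71.80

ANSWER: 71.80


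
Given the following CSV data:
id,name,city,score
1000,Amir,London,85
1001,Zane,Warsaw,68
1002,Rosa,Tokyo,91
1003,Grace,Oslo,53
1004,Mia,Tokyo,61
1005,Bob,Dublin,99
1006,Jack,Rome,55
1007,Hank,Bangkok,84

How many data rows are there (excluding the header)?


Counting rows (excluding header):
Header: id,name,city,score
Data rows: 8

ANSWER: 8


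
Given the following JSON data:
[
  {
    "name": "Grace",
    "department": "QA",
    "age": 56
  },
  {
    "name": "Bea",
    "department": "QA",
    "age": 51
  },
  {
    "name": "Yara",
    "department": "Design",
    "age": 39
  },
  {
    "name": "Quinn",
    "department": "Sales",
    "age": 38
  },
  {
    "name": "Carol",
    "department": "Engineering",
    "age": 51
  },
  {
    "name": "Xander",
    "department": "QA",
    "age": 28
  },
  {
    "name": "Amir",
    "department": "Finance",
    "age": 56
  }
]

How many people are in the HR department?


Scanning records for department = HR
  No matches found
Count: 0

ANSWER: 0


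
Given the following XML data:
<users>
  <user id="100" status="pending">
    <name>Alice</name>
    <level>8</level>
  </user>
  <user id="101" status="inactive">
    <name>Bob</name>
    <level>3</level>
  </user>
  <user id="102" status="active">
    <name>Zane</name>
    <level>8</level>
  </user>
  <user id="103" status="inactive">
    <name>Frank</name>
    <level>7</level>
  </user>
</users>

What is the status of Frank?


Finding user with name = Frank
user id="103" status="inactive"

ANSWER: inactive


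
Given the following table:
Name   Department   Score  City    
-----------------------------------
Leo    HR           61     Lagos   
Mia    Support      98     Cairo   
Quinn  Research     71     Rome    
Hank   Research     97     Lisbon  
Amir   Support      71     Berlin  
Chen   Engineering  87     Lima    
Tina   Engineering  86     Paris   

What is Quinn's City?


Row 3: Quinn
City = Rome

ANSWER: Rome


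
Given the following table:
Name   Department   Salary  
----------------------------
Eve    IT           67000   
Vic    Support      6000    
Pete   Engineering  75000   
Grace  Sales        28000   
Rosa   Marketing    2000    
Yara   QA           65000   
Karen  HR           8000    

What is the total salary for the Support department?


Support department members:
  Vic: 6000
Total = 6000 = 6000

ANSWER: 6000
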